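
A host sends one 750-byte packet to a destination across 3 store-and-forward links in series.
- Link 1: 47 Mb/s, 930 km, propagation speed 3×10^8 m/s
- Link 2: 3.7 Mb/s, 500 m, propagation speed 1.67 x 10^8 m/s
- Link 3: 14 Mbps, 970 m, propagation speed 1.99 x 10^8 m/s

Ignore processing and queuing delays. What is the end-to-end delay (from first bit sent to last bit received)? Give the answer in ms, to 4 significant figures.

5.286 ms

L = 750 × 8 = 6000 bits.
Transmission delays (L/R per hop): 0.12766, 1.62162, 0.428571 ms; sum = 2.17785 ms.
Propagation delays (d/s per hop): 3.1, 0.00299401, 0.00487437 ms; sum = 3.10787 ms.
End-to-end = 5.286 ms.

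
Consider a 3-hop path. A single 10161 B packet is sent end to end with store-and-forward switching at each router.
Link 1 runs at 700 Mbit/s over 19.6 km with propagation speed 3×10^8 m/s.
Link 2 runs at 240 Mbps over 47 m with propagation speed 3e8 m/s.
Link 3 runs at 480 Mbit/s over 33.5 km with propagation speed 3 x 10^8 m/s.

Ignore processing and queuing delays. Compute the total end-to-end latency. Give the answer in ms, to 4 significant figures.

L = 10161 × 8 = 81288 bits.
Transmission delays (L/R per hop): 0.116126, 0.3387, 0.16935 ms; sum = 0.624176 ms.
Propagation delays (d/s per hop): 0.0653333, 0.000156667, 0.111667 ms; sum = 0.177157 ms.
End-to-end = 0.8013 ms.

0.8013 ms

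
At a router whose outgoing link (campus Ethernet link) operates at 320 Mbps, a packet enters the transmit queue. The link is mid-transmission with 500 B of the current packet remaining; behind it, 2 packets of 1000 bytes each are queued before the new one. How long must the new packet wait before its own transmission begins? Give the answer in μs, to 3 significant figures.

Each queued packet: L/R = 8000/320000000 = 25 μs.
2 queued → 50 μs.
Plus remaining 4000 bits of current packet: 12.5 μs.
Queuing delay = 62.5 μs.

62.5 μs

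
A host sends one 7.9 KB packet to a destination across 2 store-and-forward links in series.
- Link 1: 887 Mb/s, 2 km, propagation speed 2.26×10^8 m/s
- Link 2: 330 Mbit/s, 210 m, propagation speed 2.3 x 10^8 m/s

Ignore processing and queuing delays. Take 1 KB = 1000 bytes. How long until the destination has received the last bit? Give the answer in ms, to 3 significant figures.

L = 63200 bits.
Transmission delays (L/R per hop): 0.0712514, 0.191515 ms; sum = 0.262767 ms.
Propagation delays (d/s per hop): 0.00884956, 0.000913043 ms; sum = 0.0097626 ms.
End-to-end = 0.273 ms.

0.273 ms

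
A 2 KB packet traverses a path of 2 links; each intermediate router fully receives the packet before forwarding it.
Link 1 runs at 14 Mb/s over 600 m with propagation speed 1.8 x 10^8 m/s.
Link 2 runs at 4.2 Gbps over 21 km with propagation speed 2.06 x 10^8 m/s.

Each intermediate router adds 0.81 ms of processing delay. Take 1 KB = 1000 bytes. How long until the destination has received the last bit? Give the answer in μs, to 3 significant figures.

2060 μs

L = 16000 bits.
Transmission delays (L/R per hop): 1142.86, 3.80952 μs; sum = 1146.67 μs.
Propagation delays (d/s per hop): 3.33333, 101.942 μs; sum = 105.275 μs.
Processing at 1 router(s): 1 × 0.81 ms = 810 μs.
End-to-end = 2060 μs.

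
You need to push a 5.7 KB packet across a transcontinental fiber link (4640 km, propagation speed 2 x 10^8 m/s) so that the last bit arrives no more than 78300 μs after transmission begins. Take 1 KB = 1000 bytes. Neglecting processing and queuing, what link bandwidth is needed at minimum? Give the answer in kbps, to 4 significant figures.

L = 45600 bits.
Propagation delay = 4640000 / 200000000 = 23200 μs.
Transmission budget = 78300 − 23200 = 55100 μs.
R ≥ L / t_tx = 45600 bits / 0.0551 s = 827.6 kbps.

827.6 kbps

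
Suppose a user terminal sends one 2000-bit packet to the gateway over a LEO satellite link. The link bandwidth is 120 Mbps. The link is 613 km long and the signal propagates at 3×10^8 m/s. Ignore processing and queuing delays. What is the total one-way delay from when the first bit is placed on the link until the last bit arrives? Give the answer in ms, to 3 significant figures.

2.06 ms

Transmission delay = L/R = 2000 / 120000000 = 0.0166667 ms.
Propagation delay = d/s = 613000 m / 300000000 m/s = 2.04333 ms.
Total = 2.06 ms.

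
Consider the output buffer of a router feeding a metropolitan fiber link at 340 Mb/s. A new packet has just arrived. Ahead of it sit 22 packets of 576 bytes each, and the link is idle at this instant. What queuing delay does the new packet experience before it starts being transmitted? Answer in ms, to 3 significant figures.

Each queued packet: L/R = 4608/340000000 = 0.0135529 ms.
22 queued → 0.298165 ms.
Queuing delay = 0.298 ms.

0.298 ms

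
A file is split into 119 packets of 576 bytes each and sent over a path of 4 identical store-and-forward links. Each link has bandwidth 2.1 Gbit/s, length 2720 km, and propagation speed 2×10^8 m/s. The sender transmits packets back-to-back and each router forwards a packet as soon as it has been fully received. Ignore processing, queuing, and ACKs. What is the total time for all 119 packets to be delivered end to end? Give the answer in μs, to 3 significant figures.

Per-hop transmission t_tx = L/R = 4608/2100000000 = 2.19429 μs.
Per-hop propagation t_prop = 2720000/200000000 = 13600 μs.
Pipeline fill: first packet needs 4·t_tx to clear all hops; remaining 118 packets each add one t_tx.
Total = (4+119-1)·t_tx + 4·t_prop = 122·2.19429 + 4·13600 = 54700 μs.

54700 μs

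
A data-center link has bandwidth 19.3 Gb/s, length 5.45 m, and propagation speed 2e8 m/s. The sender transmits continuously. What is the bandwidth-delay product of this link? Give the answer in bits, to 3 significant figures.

526 bits

Propagation delay = 5.45 / 200000000 = 2.725e-08 s.
BDP = R × t_prop = 19300000000 × 2.725e-08 = 525.925 bits.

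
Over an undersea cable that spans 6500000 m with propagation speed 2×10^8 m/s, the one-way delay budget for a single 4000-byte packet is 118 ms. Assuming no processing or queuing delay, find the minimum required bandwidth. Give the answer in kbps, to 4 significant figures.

L = 32000 bits.
Propagation delay = 6500000 / 200000000 = 32.5 ms.
Transmission budget = 118 − 32.5 = 85.5 ms.
R ≥ L / t_tx = 32000 bits / 0.0855 s = 374.3 kbps.

374.3 kbps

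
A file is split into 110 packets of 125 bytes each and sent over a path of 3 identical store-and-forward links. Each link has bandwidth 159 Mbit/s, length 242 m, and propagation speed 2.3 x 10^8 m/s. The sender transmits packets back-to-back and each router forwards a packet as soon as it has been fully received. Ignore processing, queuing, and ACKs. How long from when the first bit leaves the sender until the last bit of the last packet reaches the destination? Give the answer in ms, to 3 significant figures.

0.708 ms

Per-hop transmission t_tx = L/R = 1000/159000000 = 0.00628931 ms.
Per-hop propagation t_prop = 242/2.3e+08 = 0.00105217 ms.
Pipeline fill: first packet needs 3·t_tx to clear all hops; remaining 109 packets each add one t_tx.
Total = (3+110-1)·t_tx + 3·t_prop = 112·0.00628931 + 3·0.00105217 = 0.708 ms.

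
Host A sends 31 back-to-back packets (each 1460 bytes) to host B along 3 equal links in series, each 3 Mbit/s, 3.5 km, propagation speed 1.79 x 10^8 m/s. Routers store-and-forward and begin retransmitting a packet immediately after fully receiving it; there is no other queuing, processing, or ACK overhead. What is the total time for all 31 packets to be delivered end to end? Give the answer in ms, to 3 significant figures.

129 ms

Per-hop transmission t_tx = L/R = 11680/3000000 = 3.89333 ms.
Per-hop propagation t_prop = 3500/179000000 = 0.0195531 ms.
Pipeline fill: first packet needs 3·t_tx to clear all hops; remaining 30 packets each add one t_tx.
Total = (3+31-1)·t_tx + 3·t_prop = 33·3.89333 + 3·0.0195531 = 129 ms.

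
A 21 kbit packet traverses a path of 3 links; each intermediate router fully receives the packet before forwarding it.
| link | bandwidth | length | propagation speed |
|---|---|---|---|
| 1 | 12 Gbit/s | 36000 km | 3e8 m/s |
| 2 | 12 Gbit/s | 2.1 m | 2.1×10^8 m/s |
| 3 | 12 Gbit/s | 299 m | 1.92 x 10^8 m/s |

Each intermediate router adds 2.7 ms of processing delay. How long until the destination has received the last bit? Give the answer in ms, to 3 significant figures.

L = 21000 bits.
Transmission delay per hop = L/R = 21000/12000000000 = 0.00175 ms; 3 hops → 0.00525 ms.
Propagation delays (d/s per hop): 120, 1e-05, 0.00155729 ms; sum = 120.002 ms.
Processing at 2 router(s): 2 × 2.7 ms = 5.4 ms.
End-to-end = 125 ms.

125 ms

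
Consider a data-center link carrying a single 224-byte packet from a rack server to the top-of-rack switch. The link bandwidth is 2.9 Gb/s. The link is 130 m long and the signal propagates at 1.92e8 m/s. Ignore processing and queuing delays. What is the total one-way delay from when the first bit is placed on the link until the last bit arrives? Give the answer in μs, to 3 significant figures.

L = 224 × 8 = 1792 bits.
Transmission delay = L/R = 1792 / 2900000000 = 0.617931 μs.
Propagation delay = d/s = 130 m / 192000000 m/s = 0.677083 μs.
Total = 1.30 μs.

1.30 μs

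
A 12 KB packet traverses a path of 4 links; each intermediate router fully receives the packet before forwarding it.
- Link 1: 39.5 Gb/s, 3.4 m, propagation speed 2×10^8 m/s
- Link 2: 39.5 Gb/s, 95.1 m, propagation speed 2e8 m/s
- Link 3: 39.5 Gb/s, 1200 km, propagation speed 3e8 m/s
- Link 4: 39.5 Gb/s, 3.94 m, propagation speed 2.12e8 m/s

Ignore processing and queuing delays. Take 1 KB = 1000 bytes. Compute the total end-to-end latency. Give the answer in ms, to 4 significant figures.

4.010 ms

L = 96000 bits.
Transmission delay per hop = L/R = 96000/39500000000 = 0.00243038 ms; 4 hops → 0.00972152 ms.
Propagation delays (d/s per hop): 1.7e-05, 0.0004755, 4, 1.85849e-05 ms; sum = 4.00051 ms.
End-to-end = 4.010 ms.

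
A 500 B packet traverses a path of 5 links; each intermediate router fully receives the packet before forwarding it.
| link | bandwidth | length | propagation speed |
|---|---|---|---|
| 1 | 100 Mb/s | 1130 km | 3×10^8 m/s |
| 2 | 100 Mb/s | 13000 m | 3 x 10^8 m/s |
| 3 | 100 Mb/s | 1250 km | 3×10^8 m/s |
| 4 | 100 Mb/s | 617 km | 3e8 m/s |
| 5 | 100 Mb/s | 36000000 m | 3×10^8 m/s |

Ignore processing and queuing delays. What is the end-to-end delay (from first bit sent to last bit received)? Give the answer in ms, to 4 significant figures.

L = 500 × 8 = 4000 bits.
Transmission delay per hop = L/R = 4000/100000000 = 0.04 ms; 5 hops → 0.2 ms.
Propagation delays (d/s per hop): 3.76667, 0.0433333, 4.16667, 2.05667, 120 ms; sum = 130.033 ms.
End-to-end = 130.2 ms.

130.2 ms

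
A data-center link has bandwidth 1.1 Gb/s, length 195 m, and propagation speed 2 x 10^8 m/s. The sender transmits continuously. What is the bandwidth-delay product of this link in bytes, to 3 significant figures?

Propagation delay = 195 / 200000000 = 9.75e-07 s.
BDP = R × t_prop = 1100000000 × 9.75e-07 = 1072.5 bits.
In bytes: 1072.5/8 = 134 bytes.

134 bytes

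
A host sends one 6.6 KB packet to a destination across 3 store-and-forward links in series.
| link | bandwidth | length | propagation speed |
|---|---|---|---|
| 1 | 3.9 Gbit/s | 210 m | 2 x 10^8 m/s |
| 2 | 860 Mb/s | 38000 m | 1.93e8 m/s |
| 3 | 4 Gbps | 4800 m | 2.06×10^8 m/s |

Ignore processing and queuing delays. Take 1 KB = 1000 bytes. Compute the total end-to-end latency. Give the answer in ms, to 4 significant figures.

0.3094 ms

L = 52800 bits.
Transmission delays (L/R per hop): 0.0135385, 0.0613953, 0.0132 ms; sum = 0.0881338 ms.
Propagation delays (d/s per hop): 0.00105, 0.196891, 0.023301 ms; sum = 0.221242 ms.
End-to-end = 0.3094 ms.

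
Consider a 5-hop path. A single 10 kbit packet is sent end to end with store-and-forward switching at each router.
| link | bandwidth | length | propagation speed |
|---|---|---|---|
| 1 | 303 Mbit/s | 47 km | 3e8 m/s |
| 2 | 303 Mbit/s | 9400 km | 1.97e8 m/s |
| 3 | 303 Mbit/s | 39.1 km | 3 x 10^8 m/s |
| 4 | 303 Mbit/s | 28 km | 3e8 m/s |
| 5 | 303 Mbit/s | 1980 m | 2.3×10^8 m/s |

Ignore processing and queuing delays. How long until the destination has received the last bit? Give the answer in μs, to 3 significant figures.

48300 μs

L = 10000 bits.
Transmission delay per hop = L/R = 10000/303000000 = 33.0033 μs; 5 hops → 165.017 μs.
Propagation delays (d/s per hop): 156.667, 47715.7, 130.333, 93.3333, 8.6087 μs; sum = 48104.7 μs.
End-to-end = 48300 μs.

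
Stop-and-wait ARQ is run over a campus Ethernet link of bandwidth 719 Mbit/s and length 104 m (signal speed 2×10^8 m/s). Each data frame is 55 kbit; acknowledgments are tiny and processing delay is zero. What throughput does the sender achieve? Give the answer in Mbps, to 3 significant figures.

709 Mbps

t_tx = L/R = 55000/719000000 = 7.64951e-05 s.
t_prop = 104/200000000 = 5.2e-07 s; RTT = 1.04e-06 s.
Cycle = t_tx + RTT = 7.75351e-05 s.
Throughput = L / cycle = 55000 / 7.75351e-05 = 709 Mbps.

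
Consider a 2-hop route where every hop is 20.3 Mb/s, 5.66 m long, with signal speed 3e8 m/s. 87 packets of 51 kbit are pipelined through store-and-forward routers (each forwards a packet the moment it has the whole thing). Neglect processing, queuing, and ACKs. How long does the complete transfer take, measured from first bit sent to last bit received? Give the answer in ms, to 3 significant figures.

221 ms

Per-hop transmission t_tx = L/R = 51000/20300000 = 2.51232 ms.
Per-hop propagation t_prop = 5.66/300000000 = 1.88667e-05 ms.
Pipeline fill: first packet needs 2·t_tx to clear all hops; remaining 86 packets each add one t_tx.
Total = (2+87-1)·t_tx + 2·t_prop = 88·2.51232 + 2·1.88667e-05 = 221 ms.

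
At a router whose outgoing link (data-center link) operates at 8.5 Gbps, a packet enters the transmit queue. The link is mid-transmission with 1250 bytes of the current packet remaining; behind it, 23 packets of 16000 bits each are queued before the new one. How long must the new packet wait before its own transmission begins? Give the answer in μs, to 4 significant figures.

44.47 μs

Each queued packet: L/R = 16000/8500000000 = 1.88235 μs.
23 queued → 43.2941 μs.
Plus remaining 10000 bits of current packet: 1.17647 μs.
Queuing delay = 44.47 μs.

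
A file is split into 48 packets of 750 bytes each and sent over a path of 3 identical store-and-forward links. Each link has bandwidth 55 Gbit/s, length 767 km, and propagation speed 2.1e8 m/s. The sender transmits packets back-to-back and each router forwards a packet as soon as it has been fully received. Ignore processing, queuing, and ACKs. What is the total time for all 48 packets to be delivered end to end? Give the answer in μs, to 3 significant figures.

Per-hop transmission t_tx = L/R = 6000/55000000000 = 0.109091 μs.
Per-hop propagation t_prop = 767000/210000000 = 3652.38 μs.
Pipeline fill: first packet needs 3·t_tx to clear all hops; remaining 47 packets each add one t_tx.
Total = (3+48-1)·t_tx + 3·t_prop = 50·0.109091 + 3·3652.38 = 11000 μs.

11000 μs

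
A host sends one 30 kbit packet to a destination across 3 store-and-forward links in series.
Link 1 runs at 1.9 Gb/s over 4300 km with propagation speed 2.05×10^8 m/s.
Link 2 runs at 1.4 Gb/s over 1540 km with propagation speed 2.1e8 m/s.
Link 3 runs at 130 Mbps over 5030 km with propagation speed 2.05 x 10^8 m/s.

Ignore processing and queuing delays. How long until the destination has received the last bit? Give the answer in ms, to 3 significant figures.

53.1 ms

L = 30000 bits.
Transmission delays (L/R per hop): 0.0157895, 0.0214286, 0.230769 ms; sum = 0.267987 ms.
Propagation delays (d/s per hop): 20.9756, 7.33333, 24.5366 ms; sum = 52.8455 ms.
End-to-end = 53.1 ms.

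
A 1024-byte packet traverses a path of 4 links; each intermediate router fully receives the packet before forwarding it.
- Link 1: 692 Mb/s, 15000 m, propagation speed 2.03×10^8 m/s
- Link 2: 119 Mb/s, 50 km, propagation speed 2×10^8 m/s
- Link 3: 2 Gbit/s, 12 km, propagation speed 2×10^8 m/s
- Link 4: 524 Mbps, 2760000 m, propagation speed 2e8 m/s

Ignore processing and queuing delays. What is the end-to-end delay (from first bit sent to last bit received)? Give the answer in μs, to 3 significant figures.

L = 1024 × 8 = 8192 bits.
Transmission delays (L/R per hop): 11.8382, 68.8403, 4.096, 15.6336 μs; sum = 100.408 μs.
Propagation delays (d/s per hop): 73.8916, 250, 60, 13800 μs; sum = 14183.9 μs.
End-to-end = 14300 μs.

14300 μs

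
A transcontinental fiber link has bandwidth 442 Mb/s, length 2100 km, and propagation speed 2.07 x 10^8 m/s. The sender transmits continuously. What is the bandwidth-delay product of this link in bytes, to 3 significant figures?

Propagation delay = 2100000 / 2.07e+08 = 0.0101449 s.
BDP = R × t_prop = 442000000 × 0.0101449 = 4484060 bits.
In bytes: 4484060/8 = 561000 bytes.

561000 bytes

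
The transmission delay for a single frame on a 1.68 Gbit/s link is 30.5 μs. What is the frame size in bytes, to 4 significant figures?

L = R × t_tx = 1680000000 b/s × 3.05e-05 s = 51240 bits.
In bytes: 51240 / 8 = 6405 bytes.

6405 bytes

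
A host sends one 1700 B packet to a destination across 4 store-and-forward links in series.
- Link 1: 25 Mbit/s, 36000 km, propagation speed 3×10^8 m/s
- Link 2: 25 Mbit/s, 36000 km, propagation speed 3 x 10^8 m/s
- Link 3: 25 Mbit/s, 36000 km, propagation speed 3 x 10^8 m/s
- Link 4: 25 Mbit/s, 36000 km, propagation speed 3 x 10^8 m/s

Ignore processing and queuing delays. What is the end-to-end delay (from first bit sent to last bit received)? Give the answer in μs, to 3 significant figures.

L = 1700 × 8 = 13600 bits.
Transmission delay per hop = L/R = 13600/25000000 = 544 μs; 4 hops → 2176 μs.
Propagation delays (d/s per hop): 120000, 120000, 120000, 120000 μs; sum = 480000 μs.
End-to-end = 482000 μs.

482000 μs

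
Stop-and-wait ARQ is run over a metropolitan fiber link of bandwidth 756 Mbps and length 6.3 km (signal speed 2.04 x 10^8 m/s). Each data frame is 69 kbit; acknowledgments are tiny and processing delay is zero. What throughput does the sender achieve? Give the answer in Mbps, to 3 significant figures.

t_tx = L/R = 69000/756000000 = 9.12698e-05 s.
t_prop = 6300/204000000 = 3.08824e-05 s; RTT = 6.17647e-05 s.
Cycle = t_tx + RTT = 0.000153035 s.
Throughput = L / cycle = 69000 / 0.000153035 = 451 Mbps.

451 Mbps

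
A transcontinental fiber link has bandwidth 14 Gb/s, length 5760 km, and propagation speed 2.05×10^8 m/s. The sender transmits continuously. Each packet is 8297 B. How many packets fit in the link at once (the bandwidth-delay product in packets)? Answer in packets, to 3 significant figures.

5930 packets

Propagation delay = 5760000 / 2.05e+08 = 0.0280976 s.
BDP = R × t_prop = 14000000000 × 0.0280976 = 393366000 bits.
In packets of 66376 bits: 5930 packets.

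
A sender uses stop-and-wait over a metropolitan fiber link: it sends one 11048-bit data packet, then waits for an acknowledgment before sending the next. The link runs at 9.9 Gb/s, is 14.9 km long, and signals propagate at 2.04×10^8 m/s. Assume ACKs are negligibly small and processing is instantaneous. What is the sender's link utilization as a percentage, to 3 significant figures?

0.758 %

t_tx = L/R = 11048/9900000000 = 1.11596e-06 s.
t_prop = 14900/204000000 = 7.30392e-05 s; RTT = 0.000146078 s.
Cycle = t_tx + RTT = 0.000147194 s.
Utilization = t_tx / cycle = 1.11596e-06/0.000147194 = 0.758 %.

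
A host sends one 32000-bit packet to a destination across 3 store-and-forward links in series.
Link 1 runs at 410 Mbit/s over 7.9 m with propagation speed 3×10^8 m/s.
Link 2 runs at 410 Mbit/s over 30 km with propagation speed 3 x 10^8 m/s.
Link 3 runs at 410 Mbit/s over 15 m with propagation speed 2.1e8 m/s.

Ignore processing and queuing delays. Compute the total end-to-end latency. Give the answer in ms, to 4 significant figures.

0.3342 ms

Transmission delay per hop = L/R = 32000/410000000 = 0.0780488 ms; 3 hops → 0.234146 ms.
Propagation delays (d/s per hop): 2.63333e-05, 0.1, 7.14286e-05 ms; sum = 0.100098 ms.
End-to-end = 0.3342 ms.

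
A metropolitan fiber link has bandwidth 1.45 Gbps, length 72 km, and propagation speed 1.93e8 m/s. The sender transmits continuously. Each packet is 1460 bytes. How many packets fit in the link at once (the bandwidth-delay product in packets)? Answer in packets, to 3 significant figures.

46.3 packets

Propagation delay = 72000 / 193000000 = 0.000373057 s.
BDP = R × t_prop = 1450000000 × 0.000373057 = 540933 bits.
In packets of 11680 bits: 46.3 packets.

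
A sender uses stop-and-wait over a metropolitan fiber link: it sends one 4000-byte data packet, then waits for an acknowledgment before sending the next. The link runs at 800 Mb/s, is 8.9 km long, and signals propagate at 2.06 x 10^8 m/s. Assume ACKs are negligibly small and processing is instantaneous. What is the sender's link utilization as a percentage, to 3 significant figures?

31.6 %

t_tx = L/R = 32000/800000000 = 4e-05 s.
t_prop = 8900/206000000 = 4.32039e-05 s; RTT = 8.64078e-05 s.
Cycle = t_tx + RTT = 0.000126408 s.
Utilization = t_tx / cycle = 4e-05/0.000126408 = 31.6 %.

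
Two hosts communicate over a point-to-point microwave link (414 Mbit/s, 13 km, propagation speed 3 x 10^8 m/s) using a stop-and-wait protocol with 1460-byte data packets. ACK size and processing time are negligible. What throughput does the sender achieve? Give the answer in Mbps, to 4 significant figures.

t_tx = L/R = 11680/414000000 = 2.82126e-05 s.
t_prop = 13000/300000000 = 4.33333e-05 s; RTT = 8.66667e-05 s.
Cycle = t_tx + RTT = 0.000114879 s.
Throughput = L / cycle = 11680 / 0.000114879 = 101.7 Mbps.

101.7 Mbps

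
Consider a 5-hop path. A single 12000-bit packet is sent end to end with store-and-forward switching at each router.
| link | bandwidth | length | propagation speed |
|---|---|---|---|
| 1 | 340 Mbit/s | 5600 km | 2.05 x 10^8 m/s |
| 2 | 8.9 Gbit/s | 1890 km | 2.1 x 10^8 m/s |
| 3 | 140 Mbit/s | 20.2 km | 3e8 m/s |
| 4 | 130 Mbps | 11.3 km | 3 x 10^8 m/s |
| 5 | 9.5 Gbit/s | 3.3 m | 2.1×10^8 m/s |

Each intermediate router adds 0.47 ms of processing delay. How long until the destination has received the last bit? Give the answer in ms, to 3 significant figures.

38.5 ms

Transmission delays (L/R per hop): 0.0352941, 0.00134831, 0.0857143, 0.0923077, 0.00126316 ms; sum = 0.215928 ms.
Propagation delays (d/s per hop): 27.3171, 9, 0.0673333, 0.0376667, 1.57143e-05 ms; sum = 36.4221 ms.
Processing at 4 router(s): 4 × 0.47 ms = 1.88 ms.
End-to-end = 38.5 ms.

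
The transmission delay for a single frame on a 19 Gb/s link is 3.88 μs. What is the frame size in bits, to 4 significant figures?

73720 bits

L = R × t_tx = 19000000000 b/s × 3.88e-06 s = 73720 bits.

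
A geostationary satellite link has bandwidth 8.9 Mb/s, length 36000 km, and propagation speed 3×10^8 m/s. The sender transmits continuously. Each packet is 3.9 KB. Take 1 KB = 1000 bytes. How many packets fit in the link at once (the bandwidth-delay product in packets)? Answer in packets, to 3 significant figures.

Propagation delay = 36000000 / 300000000 = 0.12 s.
BDP = R × t_prop = 8900000 × 0.12 = 1068000 bits.
In packets of 31200 bits: 34.2 packets.

34.2 packets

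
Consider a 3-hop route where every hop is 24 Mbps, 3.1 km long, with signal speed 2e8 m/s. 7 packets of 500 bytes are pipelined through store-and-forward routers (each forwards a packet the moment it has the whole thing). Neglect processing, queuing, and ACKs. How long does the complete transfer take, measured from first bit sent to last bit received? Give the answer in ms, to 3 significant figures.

Per-hop transmission t_tx = L/R = 4000/24000000 = 0.166667 ms.
Per-hop propagation t_prop = 3100/200000000 = 0.0155 ms.
Pipeline fill: first packet needs 3·t_tx to clear all hops; remaining 6 packets each add one t_tx.
Total = (3+7-1)·t_tx + 3·t_prop = 9·0.166667 + 3·0.0155 = 1.55 ms.

1.55 ms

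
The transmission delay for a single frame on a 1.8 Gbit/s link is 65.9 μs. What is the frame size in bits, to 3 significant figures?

L = R × t_tx = 1800000000 b/s × 6.59e-05 s = 118620 bits.

119000 bits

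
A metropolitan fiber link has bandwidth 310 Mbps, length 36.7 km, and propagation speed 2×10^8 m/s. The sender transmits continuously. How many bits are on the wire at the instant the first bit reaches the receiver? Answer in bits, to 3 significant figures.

56900 bits

Propagation delay = 36700 / 200000000 = 0.0001835 s.
BDP = R × t_prop = 310000000 × 0.0001835 = 56885 bits.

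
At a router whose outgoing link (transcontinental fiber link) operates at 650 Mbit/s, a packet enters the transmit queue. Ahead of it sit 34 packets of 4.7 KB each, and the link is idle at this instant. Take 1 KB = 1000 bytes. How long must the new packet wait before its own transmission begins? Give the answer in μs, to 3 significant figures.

1970 μs

Each queued packet: L/R = 37600/650000000 = 57.8462 μs.
34 queued → 1966.77 μs.
Queuing delay = 1970 μs.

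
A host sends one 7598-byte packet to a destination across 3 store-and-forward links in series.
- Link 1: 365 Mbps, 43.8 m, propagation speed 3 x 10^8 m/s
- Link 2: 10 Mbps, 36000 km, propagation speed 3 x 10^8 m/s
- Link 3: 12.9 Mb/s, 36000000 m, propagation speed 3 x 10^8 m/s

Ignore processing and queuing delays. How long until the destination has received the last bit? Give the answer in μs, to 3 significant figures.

251000 μs

L = 7598 × 8 = 60784 bits.
Transmission delays (L/R per hop): 166.532, 6078.4, 4711.94 μs; sum = 10956.9 μs.
Propagation delays (d/s per hop): 0.146, 120000, 120000 μs; sum = 240000 μs.
End-to-end = 251000 μs.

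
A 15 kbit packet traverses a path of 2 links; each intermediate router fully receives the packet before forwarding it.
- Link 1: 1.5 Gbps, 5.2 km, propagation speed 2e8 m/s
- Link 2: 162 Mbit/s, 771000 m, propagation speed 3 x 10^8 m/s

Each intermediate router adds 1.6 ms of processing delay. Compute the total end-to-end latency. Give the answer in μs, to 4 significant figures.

4299 μs

L = 15000 bits.
Transmission delays (L/R per hop): 10, 92.5926 μs; sum = 102.593 μs.
Propagation delays (d/s per hop): 26, 2570 μs; sum = 2596 μs.
Processing at 1 router(s): 1 × 1.6 ms = 1600 μs.
End-to-end = 4299 μs.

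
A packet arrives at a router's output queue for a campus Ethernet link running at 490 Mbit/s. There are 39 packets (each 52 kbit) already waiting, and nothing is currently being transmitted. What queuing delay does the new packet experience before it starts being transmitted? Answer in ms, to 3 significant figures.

4.14 ms

Each queued packet: L/R = 52000/490000000 = 0.106122 ms.
39 queued → 4.13878 ms.
Queuing delay = 4.14 ms.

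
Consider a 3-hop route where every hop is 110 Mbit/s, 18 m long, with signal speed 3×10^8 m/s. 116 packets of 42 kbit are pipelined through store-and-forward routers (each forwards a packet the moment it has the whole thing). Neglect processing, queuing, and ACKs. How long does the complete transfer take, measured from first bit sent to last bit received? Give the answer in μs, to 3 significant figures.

Per-hop transmission t_tx = L/R = 42000/110000000 = 381.818 μs.
Per-hop propagation t_prop = 18/300000000 = 0.06 μs.
Pipeline fill: first packet needs 3·t_tx to clear all hops; remaining 115 packets each add one t_tx.
Total = (3+116-1)·t_tx + 3·t_prop = 118·381.818 + 3·0.06 = 45100 μs.

45100 μs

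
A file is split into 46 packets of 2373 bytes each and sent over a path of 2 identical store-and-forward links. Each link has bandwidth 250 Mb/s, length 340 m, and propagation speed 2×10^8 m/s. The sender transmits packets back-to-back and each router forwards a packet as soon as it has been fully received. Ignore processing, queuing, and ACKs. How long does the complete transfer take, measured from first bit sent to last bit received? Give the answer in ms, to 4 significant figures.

3.572 ms

Per-hop transmission t_tx = L/R = 18984/250000000 = 0.075936 ms.
Per-hop propagation t_prop = 340/200000000 = 0.0017 ms.
Pipeline fill: first packet needs 2·t_tx to clear all hops; remaining 45 packets each add one t_tx.
Total = (2+46-1)·t_tx + 2·t_prop = 47·0.075936 + 2·0.0017 = 3.572 ms.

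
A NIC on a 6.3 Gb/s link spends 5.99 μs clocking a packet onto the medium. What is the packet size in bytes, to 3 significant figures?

4720 bytes

L = R × t_tx = 6300000000 b/s × 5.99e-06 s = 37737 bits.
In bytes: 37737 / 8 = 4720 bytes.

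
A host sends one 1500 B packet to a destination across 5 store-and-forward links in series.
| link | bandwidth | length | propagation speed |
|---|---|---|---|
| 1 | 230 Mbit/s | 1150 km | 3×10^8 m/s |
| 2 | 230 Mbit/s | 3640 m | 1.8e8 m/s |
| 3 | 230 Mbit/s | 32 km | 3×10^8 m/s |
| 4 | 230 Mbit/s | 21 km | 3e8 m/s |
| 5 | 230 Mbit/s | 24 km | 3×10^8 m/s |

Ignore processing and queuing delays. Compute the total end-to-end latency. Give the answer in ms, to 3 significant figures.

4.37 ms

L = 1500 × 8 = 12000 bits.
Transmission delay per hop = L/R = 12000/230000000 = 0.0521739 ms; 5 hops → 0.26087 ms.
Propagation delays (d/s per hop): 3.83333, 0.0202222, 0.106667, 0.07, 0.08 ms; sum = 4.11022 ms.
End-to-end = 4.37 ms.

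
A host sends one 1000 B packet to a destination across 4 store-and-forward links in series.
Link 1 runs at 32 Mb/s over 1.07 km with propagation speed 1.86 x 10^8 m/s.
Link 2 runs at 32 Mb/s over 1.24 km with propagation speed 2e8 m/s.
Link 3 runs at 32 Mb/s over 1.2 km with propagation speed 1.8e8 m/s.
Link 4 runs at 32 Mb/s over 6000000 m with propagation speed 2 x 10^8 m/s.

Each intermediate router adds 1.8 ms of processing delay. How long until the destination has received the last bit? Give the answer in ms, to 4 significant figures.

L = 1000 × 8 = 8000 bits.
Transmission delay per hop = L/R = 8000/32000000 = 0.25 ms; 4 hops → 1 ms.
Propagation delays (d/s per hop): 0.00575269, 0.0062, 0.00666667, 30 ms; sum = 30.0186 ms.
Processing at 3 router(s): 3 × 1.8 ms = 5.4 ms.
End-to-end = 36.42 ms.

36.42 ms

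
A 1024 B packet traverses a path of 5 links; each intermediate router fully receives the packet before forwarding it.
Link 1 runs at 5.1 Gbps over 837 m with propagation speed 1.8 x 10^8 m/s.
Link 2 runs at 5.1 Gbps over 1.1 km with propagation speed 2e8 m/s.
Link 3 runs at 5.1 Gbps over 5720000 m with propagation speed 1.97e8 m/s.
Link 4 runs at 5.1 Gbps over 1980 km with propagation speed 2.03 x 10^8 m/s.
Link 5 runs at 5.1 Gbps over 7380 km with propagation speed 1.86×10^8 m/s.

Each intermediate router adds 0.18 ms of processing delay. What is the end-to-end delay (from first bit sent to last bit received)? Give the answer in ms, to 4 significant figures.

L = 1024 × 8 = 8192 bits.
Transmission delay per hop = L/R = 8192/5100000000 = 0.00160627 ms; 5 hops → 0.00803137 ms.
Propagation delays (d/s per hop): 0.00465, 0.0055, 29.0355, 9.75369, 39.6774 ms; sum = 78.4768 ms.
Processing at 4 router(s): 4 × 0.18 ms = 0.72 ms.
End-to-end = 79.20 ms.

79.20 ms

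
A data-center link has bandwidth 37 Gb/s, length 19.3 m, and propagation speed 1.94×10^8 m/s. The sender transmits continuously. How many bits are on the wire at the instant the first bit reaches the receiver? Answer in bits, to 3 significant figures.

3680 bits

Propagation delay = 19.3 / 194000000 = 9.94845e-08 s.
BDP = R × t_prop = 37000000000 × 9.94845e-08 = 3680.93 bits.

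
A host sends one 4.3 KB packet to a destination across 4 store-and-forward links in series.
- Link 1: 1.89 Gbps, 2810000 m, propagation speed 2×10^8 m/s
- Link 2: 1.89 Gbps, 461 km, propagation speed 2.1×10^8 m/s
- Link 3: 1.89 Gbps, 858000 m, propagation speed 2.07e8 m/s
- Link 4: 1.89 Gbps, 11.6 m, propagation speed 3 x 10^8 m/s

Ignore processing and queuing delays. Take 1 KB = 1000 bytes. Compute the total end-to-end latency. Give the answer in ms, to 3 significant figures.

L = 34400 bits.
Transmission delay per hop = L/R = 34400/1890000000 = 0.0182011 ms; 4 hops → 0.0728042 ms.
Propagation delays (d/s per hop): 14.05, 2.19524, 4.14493, 3.86667e-05 ms; sum = 20.3902 ms.
End-to-end = 20.5 ms.

20.5 ms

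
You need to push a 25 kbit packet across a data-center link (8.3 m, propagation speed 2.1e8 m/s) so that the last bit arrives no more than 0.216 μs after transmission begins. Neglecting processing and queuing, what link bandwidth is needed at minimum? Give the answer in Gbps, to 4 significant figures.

141.7 Gbps

Propagation delay = 8.3 / 210000000 = 0.0395238 μs.
Transmission budget = 0.216 − 0.0395238 = 0.176476 μs.
R ≥ L / t_tx = 25000 bits / 1.76476e-07 s = 141.7 Gbps.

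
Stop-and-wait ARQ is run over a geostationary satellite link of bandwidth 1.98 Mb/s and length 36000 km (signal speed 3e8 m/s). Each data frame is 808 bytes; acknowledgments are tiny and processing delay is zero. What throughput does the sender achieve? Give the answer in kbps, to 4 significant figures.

t_tx = L/R = 6464/1980000 = 0.00326465 s.
t_prop = 36000000/300000000 = 0.12 s; RTT = 0.24 s.
Cycle = t_tx + RTT = 0.243265 s.
Throughput = L / cycle = 6464 / 0.243265 = 26.57 kbps.

26.57 kbps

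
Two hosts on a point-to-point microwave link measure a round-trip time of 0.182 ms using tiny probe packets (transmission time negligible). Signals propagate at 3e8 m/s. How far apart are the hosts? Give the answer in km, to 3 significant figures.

One-way propagation = RTT/2 = 0.091 ms.
d = s × t = 300000000 × 9.1e-05 = 27.3 km.

27.3 km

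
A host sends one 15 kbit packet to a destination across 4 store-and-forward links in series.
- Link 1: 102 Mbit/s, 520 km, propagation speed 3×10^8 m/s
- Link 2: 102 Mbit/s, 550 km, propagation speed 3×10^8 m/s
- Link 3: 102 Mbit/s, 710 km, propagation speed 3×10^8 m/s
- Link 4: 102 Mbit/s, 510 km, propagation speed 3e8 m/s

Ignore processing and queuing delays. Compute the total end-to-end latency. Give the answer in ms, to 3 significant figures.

8.22 ms

L = 15000 bits.
Transmission delay per hop = L/R = 15000/102000000 = 0.147059 ms; 4 hops → 0.588235 ms.
Propagation delays (d/s per hop): 1.73333, 1.83333, 2.36667, 1.7 ms; sum = 7.63333 ms.
End-to-end = 8.22 ms.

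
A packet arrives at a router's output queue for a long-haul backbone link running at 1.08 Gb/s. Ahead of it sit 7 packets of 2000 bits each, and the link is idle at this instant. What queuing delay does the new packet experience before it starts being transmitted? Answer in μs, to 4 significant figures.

12.96 μs

Each queued packet: L/R = 2000/1080000000 = 1.85185 μs.
7 queued → 12.963 μs.
Queuing delay = 12.96 μs.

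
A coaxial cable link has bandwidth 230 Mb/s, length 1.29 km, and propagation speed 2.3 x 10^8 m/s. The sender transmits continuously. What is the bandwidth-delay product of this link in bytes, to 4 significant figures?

161.3 bytes

Propagation delay = 1290 / 2.3e+08 = 5.6087e-06 s.
BDP = R × t_prop = 230000000 × 5.6087e-06 = 1290 bits.
In bytes: 1290/8 = 161.3 bytes.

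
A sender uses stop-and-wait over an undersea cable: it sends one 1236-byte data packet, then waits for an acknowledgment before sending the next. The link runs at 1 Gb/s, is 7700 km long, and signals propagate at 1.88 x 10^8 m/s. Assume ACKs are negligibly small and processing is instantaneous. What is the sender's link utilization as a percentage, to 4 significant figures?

0.01207 %

t_tx = L/R = 9888/1000000000 = 9.888e-06 s.
t_prop = 7700000/188000000 = 0.0409574 s; RTT = 0.0819149 s.
Cycle = t_tx + RTT = 0.0819248 s.
Utilization = t_tx / cycle = 9.888e-06/0.0819248 = 0.01207 %.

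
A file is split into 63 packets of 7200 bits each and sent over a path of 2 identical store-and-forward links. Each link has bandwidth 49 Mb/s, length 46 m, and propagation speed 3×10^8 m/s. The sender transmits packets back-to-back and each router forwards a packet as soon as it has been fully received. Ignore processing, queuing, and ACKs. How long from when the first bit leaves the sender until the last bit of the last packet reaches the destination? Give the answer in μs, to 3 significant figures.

9400 μs

Per-hop transmission t_tx = L/R = 7200/49000000 = 146.939 μs.
Per-hop propagation t_prop = 46/300000000 = 0.153333 μs.
Pipeline fill: first packet needs 2·t_tx to clear all hops; remaining 62 packets each add one t_tx.
Total = (2+63-1)·t_tx + 2·t_prop = 64·146.939 + 2·0.153333 = 9400 μs.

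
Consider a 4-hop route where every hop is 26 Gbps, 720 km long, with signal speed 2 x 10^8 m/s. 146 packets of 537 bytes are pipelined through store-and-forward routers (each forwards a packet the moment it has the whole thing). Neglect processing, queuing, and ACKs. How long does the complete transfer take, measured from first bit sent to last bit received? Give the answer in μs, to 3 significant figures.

Per-hop transmission t_tx = L/R = 4296/26000000000 = 0.165231 μs.
Per-hop propagation t_prop = 720000/200000000 = 3600 μs.
Pipeline fill: first packet needs 4·t_tx to clear all hops; remaining 145 packets each add one t_tx.
Total = (4+146-1)·t_tx + 4·t_prop = 149·0.165231 + 4·3600 = 14400 μs.

14400 μs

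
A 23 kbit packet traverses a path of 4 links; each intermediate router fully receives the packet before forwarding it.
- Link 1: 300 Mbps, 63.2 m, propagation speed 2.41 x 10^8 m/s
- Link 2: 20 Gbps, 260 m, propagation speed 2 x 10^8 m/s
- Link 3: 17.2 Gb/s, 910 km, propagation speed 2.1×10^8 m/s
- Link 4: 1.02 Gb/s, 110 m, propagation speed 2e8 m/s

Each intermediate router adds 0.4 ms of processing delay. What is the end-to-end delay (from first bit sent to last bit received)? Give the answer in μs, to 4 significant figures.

5637 μs

L = 23000 bits.
Transmission delays (L/R per hop): 76.6667, 1.15, 1.33721, 22.549 μs; sum = 101.703 μs.
Propagation delays (d/s per hop): 0.262241, 1.3, 4333.33, 0.55 μs; sum = 4335.45 μs.
Processing at 3 router(s): 3 × 0.4 ms = 1200 μs.
End-to-end = 5637 μs.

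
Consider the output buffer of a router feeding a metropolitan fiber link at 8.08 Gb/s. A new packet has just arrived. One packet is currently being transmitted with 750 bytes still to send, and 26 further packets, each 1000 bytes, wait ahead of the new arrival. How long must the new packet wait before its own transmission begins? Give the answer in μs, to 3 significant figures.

Each queued packet: L/R = 8000/8080000000 = 0.990099 μs.
26 queued → 25.7426 μs.
Plus remaining 6000 bits of current packet: 0.742574 μs.
Queuing delay = 26.5 μs.

26.5 μs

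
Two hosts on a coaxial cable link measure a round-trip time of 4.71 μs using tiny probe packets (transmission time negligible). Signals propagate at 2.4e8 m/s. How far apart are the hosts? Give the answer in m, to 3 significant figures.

565 m

One-way propagation = RTT/2 = 2.355 μs.
d = s × t = 240000000 × 2.355e-06 = 565 m.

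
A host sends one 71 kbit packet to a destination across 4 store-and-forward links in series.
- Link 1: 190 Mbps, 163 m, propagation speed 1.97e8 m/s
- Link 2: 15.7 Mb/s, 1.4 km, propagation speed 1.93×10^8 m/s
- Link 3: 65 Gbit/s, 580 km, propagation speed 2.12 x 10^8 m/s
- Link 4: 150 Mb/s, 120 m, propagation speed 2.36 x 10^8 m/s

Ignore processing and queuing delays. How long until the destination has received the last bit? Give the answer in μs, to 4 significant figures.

8115 μs

L = 71000 bits.
Transmission delays (L/R per hop): 373.684, 4522.29, 1.09231, 473.333 μs; sum = 5370.4 μs.
Propagation delays (d/s per hop): 0.827411, 7.25389, 2735.85, 0.508475 μs; sum = 2744.44 μs.
End-to-end = 8115 μs.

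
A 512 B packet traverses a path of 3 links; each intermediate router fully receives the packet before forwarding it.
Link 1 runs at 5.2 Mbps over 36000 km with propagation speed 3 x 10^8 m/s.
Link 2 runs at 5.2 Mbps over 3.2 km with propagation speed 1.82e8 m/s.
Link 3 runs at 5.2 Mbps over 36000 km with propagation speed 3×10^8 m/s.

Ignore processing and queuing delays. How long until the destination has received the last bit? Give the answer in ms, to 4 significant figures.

242.4 ms

L = 512 × 8 = 4096 bits.
Transmission delay per hop = L/R = 4096/5200000 = 0.787692 ms; 3 hops → 2.36308 ms.
Propagation delays (d/s per hop): 120, 0.0175824, 120 ms; sum = 240.018 ms.
End-to-end = 242.4 ms.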